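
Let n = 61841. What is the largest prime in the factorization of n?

61841 = 13 · 4757
4757 = 67 · 71
71 is prime.
So 61841 = 13 · 67 · 71; the largest prime factor is 71.

71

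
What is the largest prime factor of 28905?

47

28905 = 3 · 9635
9635 = 5 · 1927
1927 = 41 · 47
47 is prime.
So 28905 = 3 · 5 · 41 · 47; the largest prime factor is 47.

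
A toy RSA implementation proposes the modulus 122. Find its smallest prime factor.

122 is even: 2 divides it.

2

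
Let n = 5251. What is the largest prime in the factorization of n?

5251 = 59 · 89
89 is prime.
So 5251 = 59 · 89; the largest prime factor is 89.

89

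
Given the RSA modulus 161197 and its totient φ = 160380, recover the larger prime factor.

φ(n) = (p−1)(q−1) = n − (p+q) + 1, so p + q = 161197 − 160380 + 1 = 818.
p and q are the roots of t² − 818t + 161197 = 0.
Discriminant: 818² − 4·161197 = 669124 − 644788 = 24336; √24336 = 156.
q = (818 − 156)/2 = 331, p = (818 + 156)/2 = 487.
Check: 331 · 487 = 161197.

487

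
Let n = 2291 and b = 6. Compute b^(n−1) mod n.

6^1 ≡ 6 (mod 2291)
6^2 ≡ 6^2 = 36 ≡ 36 (mod 2291)
6^4 ≡ 36^2 = 1296 ≡ 1296 (mod 2291)
6^8 ≡ 1296^2 = 1679616 ≡ 313 (mod 2291)
6^16 ≡ 313^2 = 97969 ≡ 1747 (mod 2291)
6^32 ≡ 1747^2 = 3052009 ≡ 397 (mod 2291)
6^64 ≡ 397^2 = 157609 ≡ 1821 (mod 2291)
6^128 ≡ 1821^2 = 3316041 ≡ 964 (mod 2291)
6^256 ≡ 964^2 = 929296 ≡ 1441 (mod 2291)
6^512 ≡ 1441^2 = 2076481 ≡ 835 (mod 2291)
6^1024 ≡ 835^2 = 697225 ≡ 761 (mod 2291)
6^2048 ≡ 761^2 = 579121 ≡ 1789 (mod 2291)
2290 = 2048 + 128 + 64 + 32 + 16 + 2 in binary powers of 2.
So 6^2290 ≡ 1789 · 964 · 1821 · 397 · 1747 · 36 ≡ 400 (mod 2291).
Since 400 ≠ 1, base 6 is a Fermat witness: 2291 is composite.

400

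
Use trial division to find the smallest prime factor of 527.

527 is odd.
Digit sum 14, not divisible by 3.
Ends in 7: not divisible by 5.
7: 527 = 7·75 + 2
11: 527 = 11·47 + 10
13: 527 = 13·40 + 7
17: 527 = 17·31

17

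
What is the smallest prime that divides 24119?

89

24119 is odd.
Digit sum 17, not divisible by 3.
Ends in 9: not divisible by 5.
7: 24119 = 7·3445 + 4
11: 24119 = 11·2192 + 7
13: 24119 = 13·1855 + 4
17: 24119 = 17·1418 + 13
19: 24119 = 19·1269 + 8
23: 24119 = 23·1048 + 15
29: 24119 = 29·831 + 20
31: 24119 = 31·778 + 1
37: 24119 = 37·651 + 32
41: 24119 = 41·588 + 11
43: 24119 = 43·560 + 39
47: 24119 = 47·513 + 8
53: 24119 = 53·455 + 4
59: 24119 = 59·408 + 47
61: 24119 = 61·395 + 24
67: 24119 = 67·359 + 66
71: 24119 = 71·339 + 50
73: 24119 = 73·330 + 29
79: 24119 = 79·305 + 24
83: 24119 = 83·290 + 49
89: 24119 = 89·271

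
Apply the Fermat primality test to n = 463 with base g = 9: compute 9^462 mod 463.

9^1 ≡ 9 (mod 463)
9^2 ≡ 9^2 = 81 ≡ 81 (mod 463)
9^4 ≡ 81^2 = 6561 ≡ 79 (mod 463)
9^8 ≡ 79^2 = 6241 ≡ 222 (mod 463)
9^16 ≡ 222^2 = 49284 ≡ 206 (mod 463)
9^32 ≡ 206^2 = 42436 ≡ 303 (mod 463)
9^64 ≡ 303^2 = 91809 ≡ 135 (mod 463)
9^128 ≡ 135^2 = 18225 ≡ 168 (mod 463)
9^256 ≡ 168^2 = 28224 ≡ 444 (mod 463)
462 = 256 + 128 + 64 + 8 + 4 + 2 in binary powers of 2.
So 9^462 ≡ 444 · 168 · 135 · 222 · 79 · 81 ≡ 1 (mod 463).
Since the result is 1, base 9 gives no evidence that 463 is composite.

1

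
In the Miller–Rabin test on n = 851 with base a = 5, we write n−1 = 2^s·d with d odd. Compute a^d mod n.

109

851 − 1 = 850 = 2^1 · 425, so d = 425.
5^1 ≡ 5 (mod 851)
5^2 ≡ 5^2 = 25 ≡ 25 (mod 851)
5^4 ≡ 25^2 = 625 ≡ 625 (mod 851)
5^8 ≡ 625^2 = 390625 ≡ 16 (mod 851)
5^16 ≡ 16^2 = 256 ≡ 256 (mod 851)
5^32 ≡ 256^2 = 65536 ≡ 9 (mod 851)
5^64 ≡ 9^2 = 81 ≡ 81 (mod 851)
5^128 ≡ 81^2 = 6561 ≡ 604 (mod 851)
5^256 ≡ 604^2 = 364816 ≡ 588 (mod 851)
425 = 256 + 128 + 32 + 8 + 1 in binary powers of 2.
So 5^425 ≡ 588 · 604 · 9 · 16 · 5 ≡ 109 (mod 851).
Squaring chain: 109; never reaches −1, so base 5 is a Miller–Rabin witness that 851 is composite.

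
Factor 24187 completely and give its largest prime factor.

67

24187 = 19 · 1273
1273 = 19 · 67
67 is prime.
So 24187 = 19^2 · 67; the largest prime factor is 67.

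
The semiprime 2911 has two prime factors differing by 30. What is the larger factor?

71

Since p = q + 30, we have 2911 = q(q + 30), so q² + 30q − 2911 = 0.
Discriminant: 30² + 4·2911 = 900 + 11644 = 12544; √12544 = 112.
q = (−30 + 112)/2 = 41, and p = q + 30 = 71.
Check: 41 · 71 = 2911.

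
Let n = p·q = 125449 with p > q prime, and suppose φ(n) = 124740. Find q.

331

φ(n) = (p−1)(q−1) = n − (p+q) + 1, so p + q = 125449 − 124740 + 1 = 710.
p and q are the roots of t² − 710t + 125449 = 0.
Discriminant: 710² − 4·125449 = 504100 − 501796 = 2304; √2304 = 48.
q = (710 − 48)/2 = 331, p = (710 + 48)/2 = 379.
Check: 331 · 379 = 125449.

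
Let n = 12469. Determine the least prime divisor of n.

37

12469 is odd.
Digit sum 22, not divisible by 3.
Ends in 9: not divisible by 5.
7: 12469 = 7·1781 + 2
11: 12469 = 11·1133 + 6
13: 12469 = 13·959 + 2
17: 12469 = 17·733 + 8
19: 12469 = 19·656 + 5
23: 12469 = 23·542 + 3
29: 12469 = 29·429 + 28
31: 12469 = 31·402 + 7
37: 12469 = 37·337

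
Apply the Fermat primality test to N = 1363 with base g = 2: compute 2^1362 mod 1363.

2^1 ≡ 2 (mod 1363)
2^2 ≡ 2^2 = 4 ≡ 4 (mod 1363)
2^4 ≡ 4^2 = 16 ≡ 16 (mod 1363)
2^8 ≡ 16^2 = 256 ≡ 256 (mod 1363)
2^16 ≡ 256^2 = 65536 ≡ 112 (mod 1363)
2^32 ≡ 112^2 = 12544 ≡ 277 (mod 1363)
2^64 ≡ 277^2 = 76729 ≡ 401 (mod 1363)
2^128 ≡ 401^2 = 160801 ≡ 1330 (mod 1363)
2^256 ≡ 1330^2 = 1768900 ≡ 1089 (mod 1363)
2^512 ≡ 1089^2 = 1185921 ≡ 111 (mod 1363)
2^1024 ≡ 111^2 = 12321 ≡ 54 (mod 1363)
1362 = 1024 + 256 + 64 + 16 + 2 in binary powers of 2.
So 2^1362 ≡ 54 · 1089 · 401 · 112 · 4 ≡ 361 (mod 1363).
Since 361 ≠ 1, base 2 is a Fermat witness: 1363 is composite.

361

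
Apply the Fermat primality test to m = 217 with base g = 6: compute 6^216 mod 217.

6^1 ≡ 6 (mod 217)
6^2 ≡ 6^2 = 36 ≡ 36 (mod 217)
6^4 ≡ 36^2 = 1296 ≡ 211 (mod 217)
6^8 ≡ 211^2 = 44521 ≡ 36 (mod 217)
6^16 ≡ 36^2 = 1296 ≡ 211 (mod 217)
6^32 ≡ 211^2 = 44521 ≡ 36 (mod 217)
6^64 ≡ 36^2 = 1296 ≡ 211 (mod 217)
6^128 ≡ 211^2 = 44521 ≡ 36 (mod 217)
216 = 128 + 64 + 16 + 8 in binary powers of 2.
So 6^216 ≡ 36 · 211 · 211 · 36 ≡ 1 (mod 217).
Since the result is 1, base 6 gives no evidence that 217 is composite.

1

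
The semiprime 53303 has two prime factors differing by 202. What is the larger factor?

Since p = q + 202, we have 53303 = q(q + 202), so q² + 202q − 53303 = 0.
Discriminant: 202² + 4·53303 = 40804 + 213212 = 254016; √254016 = 504.
q = (−202 + 504)/2 = 151, and p = q + 202 = 353.
Check: 151 · 353 = 53303.

353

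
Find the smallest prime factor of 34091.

34091 is odd.
Digit sum 17, not divisible by 3.
Ends in 1: not divisible by 5.
7: 34091 = 7·4870 + 1
11: 34091 = 11·3099 + 2
13: 34091 = 13·2622 + 5
17: 34091 = 17·2005 + 6
19: 34091 = 19·1794 + 5
23: 34091 = 23·1482 + 5
29: 34091 = 29·1175 + 16
31: 34091 = 31·1099 + 22
37: 34091 = 37·921 + 14
41: 34091 = 41·831 + 20
43: 34091 = 43·792 + 35
47: 34091 = 47·725 + 16
53: 34091 = 53·643 + 12
59: 34091 = 59·577 + 48
61: 34091 = 61·558 + 53
67: 34091 = 67·508 + 55
71: 34091 = 71·480 + 11
73: 34091 = 73·467

73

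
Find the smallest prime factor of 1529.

1529 is odd.
Digit sum 17, not divisible by 3.
Ends in 9: not divisible by 5.
7: 1529 = 7·218 + 3
11: 1529 = 11·139

11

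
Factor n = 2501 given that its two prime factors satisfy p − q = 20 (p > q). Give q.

41

Since p = q + 20, we have 2501 = q(q + 20), so q² + 20q − 2501 = 0.
Discriminant: 20² + 4·2501 = 400 + 10004 = 10404; √10404 = 102.
q = (−20 + 102)/2 = 41, and p = q + 20 = 61.
Check: 41 · 61 = 2501.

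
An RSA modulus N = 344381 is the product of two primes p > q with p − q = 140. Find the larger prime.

Since p = q + 140, we have 344381 = q(q + 140), so q² + 140q − 344381 = 0.
Discriminant: 140² + 4·344381 = 19600 + 1377524 = 1397124; √1397124 = 1182.
q = (−140 + 1182)/2 = 521, and p = q + 140 = 661.
Check: 521 · 661 = 344381.

661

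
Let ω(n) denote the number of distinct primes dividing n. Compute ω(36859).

3

36859 = 29 · 1271
1271 = 31 · 41
36859 = 29 · 31 · 41, which has 3 distinct prime factors.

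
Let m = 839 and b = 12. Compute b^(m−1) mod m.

12^1 ≡ 12 (mod 839)
12^2 ≡ 12^2 = 144 ≡ 144 (mod 839)
12^4 ≡ 144^2 = 20736 ≡ 600 (mod 839)
12^8 ≡ 600^2 = 360000 ≡ 69 (mod 839)
12^16 ≡ 69^2 = 4761 ≡ 566 (mod 839)
12^32 ≡ 566^2 = 320356 ≡ 697 (mod 839)
12^64 ≡ 697^2 = 485809 ≡ 28 (mod 839)
12^128 ≡ 28^2 = 784 ≡ 784 (mod 839)
12^256 ≡ 784^2 = 614656 ≡ 508 (mod 839)
12^512 ≡ 508^2 = 258064 ≡ 491 (mod 839)
838 = 512 + 256 + 64 + 4 + 2 in binary powers of 2.
So 12^838 ≡ 491 · 508 · 28 · 600 · 144 ≡ 1 (mod 839).
Since the result is 1, base 12 gives no evidence that 839 is composite.

1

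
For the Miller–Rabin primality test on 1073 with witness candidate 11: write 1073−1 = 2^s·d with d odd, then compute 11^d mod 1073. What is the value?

677

1073 − 1 = 1072 = 2^4 · 67, so d = 67.
11^1 ≡ 11 (mod 1073)
11^2 ≡ 11^2 = 121 ≡ 121 (mod 1073)
11^4 ≡ 121^2 = 14641 ≡ 692 (mod 1073)
11^8 ≡ 692^2 = 478864 ≡ 306 (mod 1073)
11^16 ≡ 306^2 = 93636 ≡ 285 (mod 1073)
11^32 ≡ 285^2 = 81225 ≡ 750 (mod 1073)
11^64 ≡ 750^2 = 562500 ≡ 248 (mod 1073)
67 = 64 + 2 + 1 in binary powers of 2.
So 11^67 ≡ 248 · 121 · 11 ≡ 677 (mod 1073).
Squaring chain: 677 → 158 → 285 → 750; never reaches −1, so base 11 is a Miller–Rabin witness that 1073 is composite.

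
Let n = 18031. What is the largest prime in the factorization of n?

73

18031 = 13 · 1387
1387 = 19 · 73
73 is prime.
So 18031 = 13 · 19 · 73; the largest prime factor is 73.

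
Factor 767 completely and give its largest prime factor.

767 = 13 · 59
59 is prime.
So 767 = 13 · 59; the largest prime factor is 59.

59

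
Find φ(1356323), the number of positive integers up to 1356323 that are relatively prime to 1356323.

1314144

Factor: 1356323 = 53 · 157 · 163.
φ(1356323) = (53−1) · (157−1) · (163−1) = 52 · 156 · 162 = 1314144.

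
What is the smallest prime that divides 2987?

2987 is odd.
Digit sum 26, not divisible by 3.
Ends in 7: not divisible by 5.
7: 2987 = 7·426 + 5
11: 2987 = 11·271 + 6
13: 2987 = 13·229 + 10
17: 2987 = 17·175 + 12
19: 2987 = 19·157 + 4
23: 2987 = 23·129 + 20
29: 2987 = 29·103

29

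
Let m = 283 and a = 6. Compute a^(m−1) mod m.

6^1 ≡ 6 (mod 283)
6^2 ≡ 6^2 = 36 ≡ 36 (mod 283)
6^4 ≡ 36^2 = 1296 ≡ 164 (mod 283)
6^8 ≡ 164^2 = 26896 ≡ 11 (mod 283)
6^16 ≡ 11^2 = 121 ≡ 121 (mod 283)
6^32 ≡ 121^2 = 14641 ≡ 208 (mod 283)
6^64 ≡ 208^2 = 43264 ≡ 248 (mod 283)
6^128 ≡ 248^2 = 61504 ≡ 93 (mod 283)
6^256 ≡ 93^2 = 8649 ≡ 159 (mod 283)
282 = 256 + 16 + 8 + 2 in binary powers of 2.
So 6^282 ≡ 159 · 121 · 11 · 36 ≡ 1 (mod 283).
Since the result is 1, base 6 gives no evidence that 283 is composite.

1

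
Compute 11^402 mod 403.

11^1 ≡ 11 (mod 403)
11^2 ≡ 11^2 = 121 ≡ 121 (mod 403)
11^4 ≡ 121^2 = 14641 ≡ 133 (mod 403)
11^8 ≡ 133^2 = 17689 ≡ 360 (mod 403)
11^16 ≡ 360^2 = 129600 ≡ 237 (mod 403)
11^32 ≡ 237^2 = 56169 ≡ 152 (mod 403)
11^64 ≡ 152^2 = 23104 ≡ 133 (mod 403)
11^128 ≡ 133^2 = 17689 ≡ 360 (mod 403)
11^256 ≡ 360^2 = 129600 ≡ 237 (mod 403)
402 = 256 + 128 + 16 + 2 in binary powers of 2.
So 11^402 ≡ 237 · 360 · 237 · 121 ≡ 233 (mod 403).
Since 233 ≠ 1, base 11 is a Fermat witness: 403 is composite.

233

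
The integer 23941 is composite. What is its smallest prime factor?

89

23941 is odd.
Digit sum 19, not divisible by 3.
Ends in 1: not divisible by 5.
7: 23941 = 7·3420 + 1
11: 23941 = 11·2176 + 5
13: 23941 = 13·1841 + 8
17: 23941 = 17·1408 + 5
19: 23941 = 19·1260 + 1
23: 23941 = 23·1040 + 21
29: 23941 = 29·825 + 16
31: 23941 = 31·772 + 9
37: 23941 = 37·647 + 2
41: 23941 = 41·583 + 38
43: 23941 = 43·556 + 33
47: 23941 = 47·509 + 18
53: 23941 = 53·451 + 38
59: 23941 = 59·405 + 46
61: 23941 = 61·392 + 29
67: 23941 = 67·357 + 22
71: 23941 = 71·337 + 14
73: 23941 = 73·327 + 70
79: 23941 = 79·303 + 4
83: 23941 = 83·288 + 37
89: 23941 = 89·269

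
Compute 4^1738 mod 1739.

995

4^1 ≡ 4 (mod 1739)
4^2 ≡ 4^2 = 16 ≡ 16 (mod 1739)
4^4 ≡ 16^2 = 256 ≡ 256 (mod 1739)
4^8 ≡ 256^2 = 65536 ≡ 1193 (mod 1739)
4^16 ≡ 1193^2 = 1423249 ≡ 747 (mod 1739)
4^32 ≡ 747^2 = 558009 ≡ 1529 (mod 1739)
4^64 ≡ 1529^2 = 2337841 ≡ 625 (mod 1739)
4^128 ≡ 625^2 = 390625 ≡ 1089 (mod 1739)
4^256 ≡ 1089^2 = 1185921 ≡ 1662 (mod 1739)
4^512 ≡ 1662^2 = 2762244 ≡ 712 (mod 1739)
4^1024 ≡ 712^2 = 506944 ≡ 895 (mod 1739)
1738 = 1024 + 512 + 128 + 64 + 8 + 2 in binary powers of 2.
So 4^1738 ≡ 895 · 712 · 1089 · 625 · 1193 · 16 ≡ 995 (mod 1739).
Since 995 ≠ 1, base 4 is a Fermat witness: 1739 is composite.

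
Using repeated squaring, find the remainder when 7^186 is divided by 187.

70

7^1 ≡ 7 (mod 187)
7^2 ≡ 7^2 = 49 ≡ 49 (mod 187)
7^4 ≡ 49^2 = 2401 ≡ 157 (mod 187)
7^8 ≡ 157^2 = 24649 ≡ 152 (mod 187)
7^16 ≡ 152^2 = 23104 ≡ 103 (mod 187)
7^32 ≡ 103^2 = 10609 ≡ 137 (mod 187)
7^64 ≡ 137^2 = 18769 ≡ 69 (mod 187)
7^128 ≡ 69^2 = 4761 ≡ 86 (mod 187)
186 = 128 + 32 + 16 + 8 + 2 in binary powers of 2.
So 7^186 ≡ 86 · 137 · 103 · 152 · 49 ≡ 70 (mod 187).
Since 70 ≠ 1, base 7 is a Fermat witness: 187 is composite.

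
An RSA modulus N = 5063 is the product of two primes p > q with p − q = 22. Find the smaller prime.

Since p = q + 22, we have 5063 = q(q + 22), so q² + 22q − 5063 = 0.
Discriminant: 22² + 4·5063 = 484 + 20252 = 20736; √20736 = 144.
q = (−22 + 144)/2 = 61, and p = q + 22 = 83.
Check: 61 · 83 = 5063.

61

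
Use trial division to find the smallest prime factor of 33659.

97

33659 is odd.
Digit sum 26, not divisible by 3.
Ends in 9: not divisible by 5.
7: 33659 = 7·4808 + 3
11: 33659 = 11·3059 + 10
13: 33659 = 13·2589 + 2
17: 33659 = 17·1979 + 16
19: 33659 = 19·1771 + 10
23: 33659 = 23·1463 + 10
29: 33659 = 29·1160 + 19
31: 33659 = 31·1085 + 24
37: 33659 = 37·909 + 26
41: 33659 = 41·820 + 39
43: 33659 = 43·782 + 33
47: 33659 = 47·716 + 7
53: 33659 = 53·635 + 4
59: 33659 = 59·570 + 29
61: 33659 = 61·551 + 48
67: 33659 = 67·502 + 25
71: 33659 = 71·474 + 5
73: 33659 = 73·461 + 6
79: 33659 = 79·426 + 5
83: 33659 = 83·405 + 44
89: 33659 = 89·378 + 17
97: 33659 = 97·347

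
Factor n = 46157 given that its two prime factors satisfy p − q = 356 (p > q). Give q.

101

Since p = q + 356, we have 46157 = q(q + 356), so q² + 356q − 46157 = 0.
Discriminant: 356² + 4·46157 = 126736 + 184628 = 311364; √311364 = 558.
q = (−356 + 558)/2 = 101, and p = q + 356 = 457.
Check: 101 · 457 = 46157.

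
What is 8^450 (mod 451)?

8^1 ≡ 8 (mod 451)
8^2 ≡ 8^2 = 64 ≡ 64 (mod 451)
8^4 ≡ 64^2 = 4096 ≡ 37 (mod 451)
8^8 ≡ 37^2 = 1369 ≡ 16 (mod 451)
8^16 ≡ 16^2 = 256 ≡ 256 (mod 451)
8^32 ≡ 256^2 = 65536 ≡ 141 (mod 451)
8^64 ≡ 141^2 = 19881 ≡ 37 (mod 451)
8^128 ≡ 37^2 = 1369 ≡ 16 (mod 451)
8^256 ≡ 16^2 = 256 ≡ 256 (mod 451)
450 = 256 + 128 + 64 + 2 in binary powers of 2.
So 8^450 ≡ 256 · 16 · 37 · 64 ≡ 122 (mod 451).
Since 122 ≠ 1, base 8 is a Fermat witness: 451 is composite.

122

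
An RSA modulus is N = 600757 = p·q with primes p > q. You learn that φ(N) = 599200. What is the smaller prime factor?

φ(n) = (p−1)(q−1) = n − (p+q) + 1, so p + q = 600757 − 599200 + 1 = 1558.
p and q are the roots of t² − 1558t + 600757 = 0.
Discriminant: 1558² − 4·600757 = 2427364 − 2403028 = 24336; √24336 = 156.
q = (1558 − 156)/2 = 701, p = (1558 + 156)/2 = 857.
Check: 701 · 857 = 600757.

701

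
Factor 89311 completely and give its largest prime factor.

89311 = 31 · 2881
2881 = 43 · 67
67 is prime.
So 89311 = 31 · 43 · 67; the largest prime factor is 67.

67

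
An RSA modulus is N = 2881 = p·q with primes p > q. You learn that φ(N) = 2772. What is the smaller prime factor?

43

φ(n) = (p−1)(q−1) = n − (p+q) + 1, so p + q = 2881 − 2772 + 1 = 110.
p and q are the roots of t² − 110t + 2881 = 0.
Discriminant: 110² − 4·2881 = 12100 − 11524 = 576; √576 = 24.
q = (110 − 24)/2 = 43, p = (110 + 24)/2 = 67.
Check: 43 · 67 = 2881.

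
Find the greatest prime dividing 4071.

59

4071 = 3 · 1357
1357 = 23 · 59
59 is prime.
So 4071 = 3 · 23 · 59; the largest prime factor is 59.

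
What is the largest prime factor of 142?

71

142 = 2 · 71
71 is prime.
So 142 = 2 · 71; the largest prime factor is 71.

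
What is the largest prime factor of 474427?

474427 = 67 · 7081
7081 = 73 · 97
97 is prime.
So 474427 = 67 · 73 · 97; the largest prime factor is 97.

97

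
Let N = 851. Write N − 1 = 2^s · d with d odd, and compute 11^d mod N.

582

851 − 1 = 850 = 2^1 · 425, so d = 425.
11^1 ≡ 11 (mod 851)
11^2 ≡ 11^2 = 121 ≡ 121 (mod 851)
11^4 ≡ 121^2 = 14641 ≡ 174 (mod 851)
11^8 ≡ 174^2 = 30276 ≡ 491 (mod 851)
11^16 ≡ 491^2 = 241081 ≡ 248 (mod 851)
11^32 ≡ 248^2 = 61504 ≡ 232 (mod 851)
11^64 ≡ 232^2 = 53824 ≡ 211 (mod 851)
11^128 ≡ 211^2 = 44521 ≡ 269 (mod 851)
11^256 ≡ 269^2 = 72361 ≡ 26 (mod 851)
425 = 256 + 128 + 32 + 8 + 1 in binary powers of 2.
So 11^425 ≡ 26 · 269 · 232 · 491 · 11 ≡ 582 (mod 851).
Squaring chain: 582; never reaches −1, so base 11 is a Miller–Rabin witness that 851 is composite.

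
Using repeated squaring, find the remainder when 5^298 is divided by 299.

5^1 ≡ 5 (mod 299)
5^2 ≡ 5^2 = 25 ≡ 25 (mod 299)
5^4 ≡ 25^2 = 625 ≡ 27 (mod 299)
5^8 ≡ 27^2 = 729 ≡ 131 (mod 299)
5^16 ≡ 131^2 = 17161 ≡ 118 (mod 299)
5^32 ≡ 118^2 = 13924 ≡ 170 (mod 299)
5^64 ≡ 170^2 = 28900 ≡ 196 (mod 299)
5^128 ≡ 196^2 = 38416 ≡ 144 (mod 299)
5^256 ≡ 144^2 = 20736 ≡ 105 (mod 299)
298 = 256 + 32 + 8 + 2 in binary powers of 2.
So 5^298 ≡ 105 · 170 · 131 · 25 ≡ 64 (mod 299).
Since 64 ≠ 1, base 5 is a Fermat witness: 299 is composite.

64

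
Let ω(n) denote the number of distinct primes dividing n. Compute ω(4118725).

5

4118725 = 5^2 · 164749
164749 = 13 · 12673
12673 = 19 · 667
667 = 23 · 29
4118725 = 5^2 · 13 · 19 · 23 · 29, which has 5 distinct prime factors.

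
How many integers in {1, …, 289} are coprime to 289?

Factor: 289 = 17^2.
φ(289) = 17^1·(17−1) = 272.

272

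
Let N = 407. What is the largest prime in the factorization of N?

407 = 11 · 37
37 is prime.
So 407 = 11 · 37; the largest prime factor is 37.

37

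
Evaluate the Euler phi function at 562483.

Factor: 562483 = 43 · 103 · 127.
φ(562483) = (43−1) · (103−1) · (127−1) = 42 · 102 · 126 = 539784.

539784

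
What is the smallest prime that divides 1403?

1403 is odd.
Digit sum 8, not divisible by 3.
Ends in 3: not divisible by 5.
7: 1403 = 7·200 + 3
11: 1403 = 11·127 + 6
13: 1403 = 13·107 + 12
17: 1403 = 17·82 + 9
19: 1403 = 19·73 + 16
23: 1403 = 23·61

23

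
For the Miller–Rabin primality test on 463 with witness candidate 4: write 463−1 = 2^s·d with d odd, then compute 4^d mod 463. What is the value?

1

463 − 1 = 462 = 2^1 · 231, so d = 231.
4^1 ≡ 4 (mod 463)
4^2 ≡ 4^2 = 16 ≡ 16 (mod 463)
4^4 ≡ 16^2 = 256 ≡ 256 (mod 463)
4^8 ≡ 256^2 = 65536 ≡ 253 (mod 463)
4^16 ≡ 253^2 = 64009 ≡ 115 (mod 463)
4^32 ≡ 115^2 = 13225 ≡ 261 (mod 463)
4^64 ≡ 261^2 = 68121 ≡ 60 (mod 463)
4^128 ≡ 60^2 = 3600 ≡ 359 (mod 463)
231 = 128 + 64 + 32 + 4 + 2 + 1 in binary powers of 2.
So 4^231 ≡ 359 · 60 · 261 · 256 · 16 · 4 ≡ 1 (mod 463).
Since 4^d ≡ 1 (mod 463), base 4 does not prove 463 composite.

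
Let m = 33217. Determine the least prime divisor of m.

33217 is odd.
Digit sum 16, not divisible by 3.
Ends in 7: not divisible by 5.
7: 33217 = 7·4745 + 2
11: 33217 = 11·3019 + 8
13: 33217 = 13·2555 + 2
17: 33217 = 17·1953 + 16
19: 33217 = 19·1748 + 5
23: 33217 = 23·1444 + 5
29: 33217 = 29·1145 + 12
31: 33217 = 31·1071 + 16
37: 33217 = 37·897 + 28
41: 33217 = 41·810 + 7
43: 33217 = 43·772 + 21
47: 33217 = 47·706 + 35
53: 33217 = 53·626 + 39
59: 33217 = 59·563

59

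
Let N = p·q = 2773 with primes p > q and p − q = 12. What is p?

Since p = q + 12, we have 2773 = q(q + 12), so q² + 12q − 2773 = 0.
Discriminant: 12² + 4·2773 = 144 + 11092 = 11236; √11236 = 106.
q = (−12 + 106)/2 = 47, and p = q + 12 = 59.
Check: 47 · 59 = 2773.

59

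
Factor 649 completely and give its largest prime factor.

59

649 = 11 · 59
59 is prime.
So 649 = 11 · 59; the largest prime factor is 59.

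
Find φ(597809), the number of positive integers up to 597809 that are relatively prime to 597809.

Factor: 597809 = 37 · 107 · 151.
φ(597809) = (37−1) · (107−1) · (151−1) = 36 · 106 · 150 = 572400.

572400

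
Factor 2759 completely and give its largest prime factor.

2759 = 31 · 89
89 is prime.
So 2759 = 31 · 89; the largest prime factor is 89.

89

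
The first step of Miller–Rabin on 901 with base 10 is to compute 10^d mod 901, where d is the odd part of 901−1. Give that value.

248

901 − 1 = 900 = 2^2 · 225, so d = 225.
10^1 ≡ 10 (mod 901)
10^2 ≡ 10^2 = 100 ≡ 100 (mod 901)
10^4 ≡ 100^2 = 10000 ≡ 89 (mod 901)
10^8 ≡ 89^2 = 7921 ≡ 713 (mod 901)
10^16 ≡ 713^2 = 508369 ≡ 205 (mod 901)
10^32 ≡ 205^2 = 42025 ≡ 579 (mod 901)
10^64 ≡ 579^2 = 335241 ≡ 69 (mod 901)
10^128 ≡ 69^2 = 4761 ≡ 256 (mod 901)
225 = 128 + 64 + 32 + 1 in binary powers of 2.
So 10^225 ≡ 256 · 69 · 579 · 10 ≡ 248 (mod 901).
Squaring chain: 248 → 236; never reaches −1, so base 10 is a Miller–Rabin witness that 901 is composite.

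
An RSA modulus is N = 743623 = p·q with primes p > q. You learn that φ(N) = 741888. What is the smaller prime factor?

φ(n) = (p−1)(q−1) = n − (p+q) + 1, so p + q = 743623 − 741888 + 1 = 1736.
p and q are the roots of t² − 1736t + 743623 = 0.
Discriminant: 1736² − 4·743623 = 3013696 − 2974492 = 39204; √39204 = 198.
q = (1736 − 198)/2 = 769, p = (1736 + 198)/2 = 967.
Check: 769 · 967 = 743623.

769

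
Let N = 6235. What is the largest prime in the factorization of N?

43

6235 = 5 · 1247
1247 = 29 · 43
43 is prime.
So 6235 = 5 · 29 · 43; the largest prime factor is 43.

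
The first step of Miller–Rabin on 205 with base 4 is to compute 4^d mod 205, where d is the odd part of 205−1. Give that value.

205 − 1 = 204 = 2^2 · 51, so d = 51.
4^1 ≡ 4 (mod 205)
4^2 ≡ 4^2 = 16 ≡ 16 (mod 205)
4^4 ≡ 16^2 = 256 ≡ 51 (mod 205)
4^8 ≡ 51^2 = 2601 ≡ 141 (mod 205)
4^16 ≡ 141^2 = 19881 ≡ 201 (mod 205)
4^32 ≡ 201^2 = 40401 ≡ 16 (mod 205)
51 = 32 + 16 + 2 + 1 in binary powers of 2.
So 4^51 ≡ 16 · 201 · 16 · 4 ≡ 4 (mod 205).
Squaring chain: 4 → 16; never reaches −1, so base 4 is a Miller–Rabin witness that 205 is composite.

4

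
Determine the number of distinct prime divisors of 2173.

2173 = 41 · 53
2173 = 41 · 53, which has 2 distinct prime factors.

2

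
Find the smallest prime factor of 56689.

56689 is odd.
Digit sum 34, not divisible by 3.
Ends in 9: not divisible by 5.
7: 56689 = 7·8098 + 3
11: 56689 = 11·5153 + 6
13: 56689 = 13·4360 + 9
17: 56689 = 17·3334 + 11
19: 56689 = 19·2983 + 12
23: 56689 = 23·2464 + 17
29: 56689 = 29·1954 + 23
31: 56689 = 31·1828 + 21
37: 56689 = 37·1532 + 5
41: 56689 = 41·1382 + 27
43: 56689 = 43·1318 + 15
47: 56689 = 47·1206 + 7
53: 56689 = 53·1069 + 32
59: 56689 = 59·960 + 49
61: 56689 = 61·929 + 20
67: 56689 = 67·846 + 7
71: 56689 = 71·798 + 31
73: 56689 = 73·776 + 41
79: 56689 = 79·717 + 46
83: 56689 = 83·683

83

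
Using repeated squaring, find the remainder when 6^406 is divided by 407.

258

6^1 ≡ 6 (mod 407)
6^2 ≡ 6^2 = 36 ≡ 36 (mod 407)
6^4 ≡ 36^2 = 1296 ≡ 75 (mod 407)
6^8 ≡ 75^2 = 5625 ≡ 334 (mod 407)
6^16 ≡ 334^2 = 111556 ≡ 38 (mod 407)
6^32 ≡ 38^2 = 1444 ≡ 223 (mod 407)
6^64 ≡ 223^2 = 49729 ≡ 75 (mod 407)
6^128 ≡ 75^2 = 5625 ≡ 334 (mod 407)
6^256 ≡ 334^2 = 111556 ≡ 38 (mod 407)
406 = 256 + 128 + 16 + 4 + 2 in binary powers of 2.
So 6^406 ≡ 38 · 334 · 38 · 75 · 36 ≡ 258 (mod 407).
Since 258 ≠ 1, base 6 is a Fermat witness: 407 is composite.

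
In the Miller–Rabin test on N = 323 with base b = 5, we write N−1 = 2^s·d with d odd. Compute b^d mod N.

175

323 − 1 = 322 = 2^1 · 161, so d = 161.
5^1 ≡ 5 (mod 323)
5^2 ≡ 5^2 = 25 ≡ 25 (mod 323)
5^4 ≡ 25^2 = 625 ≡ 302 (mod 323)
5^8 ≡ 302^2 = 91204 ≡ 118 (mod 323)
5^16 ≡ 118^2 = 13924 ≡ 35 (mod 323)
5^32 ≡ 35^2 = 1225 ≡ 256 (mod 323)
5^64 ≡ 256^2 = 65536 ≡ 290 (mod 323)
5^128 ≡ 290^2 = 84100 ≡ 120 (mod 323)
161 = 128 + 32 + 1 in binary powers of 2.
So 5^161 ≡ 120 · 256 · 5 ≡ 175 (mod 323).
Squaring chain: 175; never reaches −1, so base 5 is a Miller–Rabin witness that 323 is composite.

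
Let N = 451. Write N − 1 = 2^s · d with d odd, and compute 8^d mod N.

451 − 1 = 450 = 2^1 · 225, so d = 225.
8^1 ≡ 8 (mod 451)
8^2 ≡ 8^2 = 64 ≡ 64 (mod 451)
8^4 ≡ 64^2 = 4096 ≡ 37 (mod 451)
8^8 ≡ 37^2 = 1369 ≡ 16 (mod 451)
8^16 ≡ 16^2 = 256 ≡ 256 (mod 451)
8^32 ≡ 256^2 = 65536 ≡ 141 (mod 451)
8^64 ≡ 141^2 = 19881 ≡ 37 (mod 451)
8^128 ≡ 37^2 = 1369 ≡ 16 (mod 451)
225 = 128 + 64 + 32 + 1 in binary powers of 2.
So 8^225 ≡ 16 · 37 · 141 · 8 ≡ 296 (mod 451).
Squaring chain: 296; never reaches −1, so base 8 is a Miller–Rabin witness that 451 is composite.

296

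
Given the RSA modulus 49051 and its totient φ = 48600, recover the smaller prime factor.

φ(n) = (p−1)(q−1) = n − (p+q) + 1, so p + q = 49051 − 48600 + 1 = 452.
p and q are the roots of t² − 452t + 49051 = 0.
Discriminant: 452² − 4·49051 = 204304 − 196204 = 8100; √8100 = 90.
q = (452 − 90)/2 = 181, p = (452 + 90)/2 = 271.
Check: 181 · 271 = 49051.

181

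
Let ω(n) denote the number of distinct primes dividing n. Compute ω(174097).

4

174097 = 7^2 · 3553
3553 = 11 · 323
323 = 17 · 19
174097 = 7^2 · 11 · 17 · 19, which has 4 distinct prime factors.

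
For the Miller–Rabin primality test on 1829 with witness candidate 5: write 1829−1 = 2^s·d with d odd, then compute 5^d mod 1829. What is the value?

1829 − 1 = 1828 = 2^2 · 457, so d = 457.
5^1 ≡ 5 (mod 1829)
5^2 ≡ 5^2 = 25 ≡ 25 (mod 1829)
5^4 ≡ 25^2 = 625 ≡ 625 (mod 1829)
5^8 ≡ 625^2 = 390625 ≡ 1048 (mod 1829)
5^16 ≡ 1048^2 = 1098304 ≡ 904 (mod 1829)
5^32 ≡ 904^2 = 817216 ≡ 1482 (mod 1829)
5^64 ≡ 1482^2 = 2196324 ≡ 1524 (mod 1829)
5^128 ≡ 1524^2 = 2322576 ≡ 1575 (mod 1829)
5^256 ≡ 1575^2 = 2480625 ≡ 501 (mod 1829)
457 = 256 + 128 + 64 + 8 + 1 in binary powers of 2.
So 5^457 ≡ 501 · 1575 · 1524 · 1048 · 5 ≡ 1462 (mod 1829).
Squaring chain: 1462 → 1172; never reaches −1, so base 5 is a Miller–Rabin witness that 1829 is composite.

1462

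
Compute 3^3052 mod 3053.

909

3^1 ≡ 3 (mod 3053)
3^2 ≡ 3^2 = 9 ≡ 9 (mod 3053)
3^4 ≡ 9^2 = 81 ≡ 81 (mod 3053)
3^8 ≡ 81^2 = 6561 ≡ 455 (mod 3053)
3^16 ≡ 455^2 = 207025 ≡ 2474 (mod 3053)
3^32 ≡ 2474^2 = 6120676 ≡ 2464 (mod 3053)
3^64 ≡ 2464^2 = 6071296 ≡ 1932 (mod 3053)
3^128 ≡ 1932^2 = 3732624 ≡ 1858 (mod 3053)
3^256 ≡ 1858^2 = 3452164 ≡ 2274 (mod 3053)
3^512 ≡ 2274^2 = 5171076 ≡ 2347 (mod 3053)
3^1024 ≡ 2347^2 = 5508409 ≡ 797 (mod 3053)
3^2048 ≡ 797^2 = 635209 ≡ 185 (mod 3053)
3052 = 2048 + 512 + 256 + 128 + 64 + 32 + 8 + 4 in binary powers of 2.
So 3^3052 ≡ 185 · 2347 · 2274 · 1858 · 1932 · 2464 · 455 · 81 ≡ 909 (mod 3053).
Since 909 ≠ 1, base 3 is a Fermat witness: 3053 is composite.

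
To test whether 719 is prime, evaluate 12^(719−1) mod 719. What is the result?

12^1 ≡ 12 (mod 719)
12^2 ≡ 12^2 = 144 ≡ 144 (mod 719)
12^4 ≡ 144^2 = 20736 ≡ 604 (mod 719)
12^8 ≡ 604^2 = 364816 ≡ 283 (mod 719)
12^16 ≡ 283^2 = 80089 ≡ 280 (mod 719)
12^32 ≡ 280^2 = 78400 ≡ 29 (mod 719)
12^64 ≡ 29^2 = 841 ≡ 122 (mod 719)
12^128 ≡ 122^2 = 14884 ≡ 504 (mod 719)
12^256 ≡ 504^2 = 254016 ≡ 209 (mod 719)
12^512 ≡ 209^2 = 43681 ≡ 541 (mod 719)
718 = 512 + 128 + 64 + 8 + 4 + 2 in binary powers of 2.
So 12^718 ≡ 541 · 504 · 122 · 283 · 604 · 144 ≡ 1 (mod 719).
Since the result is 1, base 12 gives no evidence that 719 is composite.

1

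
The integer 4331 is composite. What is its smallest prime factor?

4331 is odd.
Digit sum 11, not divisible by 3.
Ends in 1: not divisible by 5.
7: 4331 = 7·618 + 5
11: 4331 = 11·393 + 8
13: 4331 = 13·333 + 2
17: 4331 = 17·254 + 13
19: 4331 = 19·227 + 18
23: 4331 = 23·188 + 7
29: 4331 = 29·149 + 10
31: 4331 = 31·139 + 22
37: 4331 = 37·117 + 2
41: 4331 = 41·105 + 26
43: 4331 = 43·100 + 31
47: 4331 = 47·92 + 7
53: 4331 = 53·81 + 38
59: 4331 = 59·73 + 24
61: 4331 = 61·71

61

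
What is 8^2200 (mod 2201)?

900

8^1 ≡ 8 (mod 2201)
8^2 ≡ 8^2 = 64 ≡ 64 (mod 2201)
8^4 ≡ 64^2 = 4096 ≡ 1895 (mod 2201)
8^8 ≡ 1895^2 = 3591025 ≡ 1194 (mod 2201)
8^16 ≡ 1194^2 = 1425636 ≡ 1589 (mod 2201)
8^32 ≡ 1589^2 = 2524921 ≡ 374 (mod 2201)
8^64 ≡ 374^2 = 139876 ≡ 1213 (mod 2201)
8^128 ≡ 1213^2 = 1471369 ≡ 1101 (mod 2201)
8^256 ≡ 1101^2 = 1212201 ≡ 1651 (mod 2201)
8^512 ≡ 1651^2 = 2725801 ≡ 963 (mod 2201)
8^1024 ≡ 963^2 = 927369 ≡ 748 (mod 2201)
8^2048 ≡ 748^2 = 559504 ≡ 450 (mod 2201)
2200 = 2048 + 128 + 16 + 8 in binary powers of 2.
So 8^2200 ≡ 450 · 1101 · 1589 · 1194 ≡ 900 (mod 2201).
Since 900 ≠ 1, base 8 is a Fermat witness: 2201 is composite.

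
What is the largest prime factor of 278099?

97

278099 = 47 · 5917
5917 = 61 · 97
97 is prime.
So 278099 = 47 · 61 · 97; the largest prime factor is 97.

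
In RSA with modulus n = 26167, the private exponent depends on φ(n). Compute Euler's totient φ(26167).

Factor: 26167 = 137 · 191.
φ(26167) = (137−1) · (191−1) = 136 · 190 = 25840.

25840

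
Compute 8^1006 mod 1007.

163

8^1 ≡ 8 (mod 1007)
8^2 ≡ 8^2 = 64 ≡ 64 (mod 1007)
8^4 ≡ 64^2 = 4096 ≡ 68 (mod 1007)
8^8 ≡ 68^2 = 4624 ≡ 596 (mod 1007)
8^16 ≡ 596^2 = 355216 ≡ 752 (mod 1007)
8^32 ≡ 752^2 = 565504 ≡ 577 (mod 1007)
8^64 ≡ 577^2 = 332929 ≡ 619 (mod 1007)
8^128 ≡ 619^2 = 383161 ≡ 501 (mod 1007)
8^256 ≡ 501^2 = 251001 ≡ 258 (mod 1007)
8^512 ≡ 258^2 = 66564 ≡ 102 (mod 1007)
1006 = 512 + 256 + 128 + 64 + 32 + 8 + 4 + 2 in binary powers of 2.
So 8^1006 ≡ 102 · 258 · 501 · 619 · 577 · 596 · 68 · 64 ≡ 163 (mod 1007).
Since 163 ≠ 1, base 8 is a Fermat witness: 1007 is composite.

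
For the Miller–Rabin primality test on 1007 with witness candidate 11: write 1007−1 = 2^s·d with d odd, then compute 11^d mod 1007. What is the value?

216

1007 − 1 = 1006 = 2^1 · 503, so d = 503.
11^1 ≡ 11 (mod 1007)
11^2 ≡ 11^2 = 121 ≡ 121 (mod 1007)
11^4 ≡ 121^2 = 14641 ≡ 543 (mod 1007)
11^8 ≡ 543^2 = 294849 ≡ 805 (mod 1007)
11^16 ≡ 805^2 = 648025 ≡ 524 (mod 1007)
11^32 ≡ 524^2 = 274576 ≡ 672 (mod 1007)
11^64 ≡ 672^2 = 451584 ≡ 448 (mod 1007)
11^128 ≡ 448^2 = 200704 ≡ 311 (mod 1007)
11^256 ≡ 311^2 = 96721 ≡ 49 (mod 1007)
503 = 256 + 128 + 64 + 32 + 16 + 4 + 2 + 1 in binary powers of 2.
So 11^503 ≡ 49 · 311 · 448 · 672 · 524 · 543 · 121 · 11 ≡ 216 (mod 1007).
Squaring chain: 216; never reaches −1, so base 11 is a Miller–Rabin witness that 1007 is composite.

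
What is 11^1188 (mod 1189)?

11^1 ≡ 11 (mod 1189)
11^2 ≡ 11^2 = 121 ≡ 121 (mod 1189)
11^4 ≡ 121^2 = 14641 ≡ 373 (mod 1189)
11^8 ≡ 373^2 = 139129 ≡ 16 (mod 1189)
11^16 ≡ 16^2 = 256 ≡ 256 (mod 1189)
11^32 ≡ 256^2 = 65536 ≡ 141 (mod 1189)
11^64 ≡ 141^2 = 19881 ≡ 857 (mod 1189)
11^128 ≡ 857^2 = 734449 ≡ 836 (mod 1189)
11^256 ≡ 836^2 = 698896 ≡ 953 (mod 1189)
11^512 ≡ 953^2 = 908209 ≡ 1002 (mod 1189)
11^1024 ≡ 1002^2 = 1004004 ≡ 488 (mod 1189)
1188 = 1024 + 128 + 32 + 4 in binary powers of 2.
So 11^1188 ≡ 488 · 836 · 141 · 373 ≡ 1009 (mod 1189).
Since 1009 ≠ 1, base 11 is a Fermat witness: 1189 is composite.

1009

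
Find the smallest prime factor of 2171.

13

2171 is odd.
Digit sum 11, not divisible by 3.
Ends in 1: not divisible by 5.
7: 2171 = 7·310 + 1
11: 2171 = 11·197 + 4
13: 2171 = 13·167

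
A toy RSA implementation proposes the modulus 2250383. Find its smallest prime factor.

2250383 is odd.
Digit sum 23, not divisible by 3.
Ends in 3: not divisible by 5.
7: 2250383 = 7·321483 + 2
11: 2250383 = 11·204580 + 3
13: 2250383 = 13·173106 + 5
17: 2250383 = 17·132375 + 8
19: 2250383 = 19·118441 + 4
23: 2250383 = 23·97842 + 17
29: 2250383 = 29·77599 + 12
31: 2250383 = 31·72593

31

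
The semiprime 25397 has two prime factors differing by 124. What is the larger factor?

Since p = q + 124, we have 25397 = q(q + 124), so q² + 124q − 25397 = 0.
Discriminant: 124² + 4·25397 = 15376 + 101588 = 116964; √116964 = 342.
q = (−124 + 342)/2 = 109, and p = q + 124 = 233.
Check: 109 · 233 = 25397.

233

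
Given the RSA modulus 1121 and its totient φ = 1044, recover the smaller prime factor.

19

φ(n) = (p−1)(q−1) = n − (p+q) + 1, so p + q = 1121 − 1044 + 1 = 78.
p and q are the roots of t² − 78t + 1121 = 0.
Discriminant: 78² − 4·1121 = 6084 − 4484 = 1600; √1600 = 40.
q = (78 − 40)/2 = 19, p = (78 + 40)/2 = 59.
Check: 19 · 59 = 1121.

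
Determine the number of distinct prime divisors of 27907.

27907 = 11 · 2537
2537 = 43 · 59
27907 = 11 · 43 · 59, which has 3 distinct prime factors.

3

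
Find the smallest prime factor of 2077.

31

2077 is odd.
Digit sum 16, not divisible by 3.
Ends in 7: not divisible by 5.
7: 2077 = 7·296 + 5
11: 2077 = 11·188 + 9
13: 2077 = 13·159 + 10
17: 2077 = 17·122 + 3
19: 2077 = 19·109 + 6
23: 2077 = 23·90 + 7
29: 2077 = 29·71 + 18
31: 2077 = 31·67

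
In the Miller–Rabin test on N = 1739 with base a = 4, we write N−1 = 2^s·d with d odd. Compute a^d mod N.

1283

1739 − 1 = 1738 = 2^1 · 869, so d = 869.
4^1 ≡ 4 (mod 1739)
4^2 ≡ 4^2 = 16 ≡ 16 (mod 1739)
4^4 ≡ 16^2 = 256 ≡ 256 (mod 1739)
4^8 ≡ 256^2 = 65536 ≡ 1193 (mod 1739)
4^16 ≡ 1193^2 = 1423249 ≡ 747 (mod 1739)
4^32 ≡ 747^2 = 558009 ≡ 1529 (mod 1739)
4^64 ≡ 1529^2 = 2337841 ≡ 625 (mod 1739)
4^128 ≡ 625^2 = 390625 ≡ 1089 (mod 1739)
4^256 ≡ 1089^2 = 1185921 ≡ 1662 (mod 1739)
4^512 ≡ 1662^2 = 2762244 ≡ 712 (mod 1739)
869 = 512 + 256 + 64 + 32 + 4 + 1 in binary powers of 2.
So 4^869 ≡ 712 · 1662 · 625 · 1529 · 256 · 4 ≡ 1283 (mod 1739).
Squaring chain: 1283; never reaches −1, so base 4 is a Miller–Rabin witness that 1739 is composite.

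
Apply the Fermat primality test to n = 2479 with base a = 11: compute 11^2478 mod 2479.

11^1 ≡ 11 (mod 2479)
11^2 ≡ 11^2 = 121 ≡ 121 (mod 2479)
11^4 ≡ 121^2 = 14641 ≡ 2246 (mod 2479)
11^8 ≡ 2246^2 = 5044516 ≡ 2230 (mod 2479)
11^16 ≡ 2230^2 = 4972900 ≡ 26 (mod 2479)
11^32 ≡ 26^2 = 676 ≡ 676 (mod 2479)
11^64 ≡ 676^2 = 456976 ≡ 840 (mod 2479)
11^128 ≡ 840^2 = 705600 ≡ 1564 (mod 2479)
11^256 ≡ 1564^2 = 2446096 ≡ 1802 (mod 2479)
11^512 ≡ 1802^2 = 3247204 ≡ 2193 (mod 2479)
11^1024 ≡ 2193^2 = 4809249 ≡ 2468 (mod 2479)
11^2048 ≡ 2468^2 = 6091024 ≡ 121 (mod 2479)
2478 = 2048 + 256 + 128 + 32 + 8 + 4 + 2 in binary powers of 2.
So 11^2478 ≡ 121 · 1802 · 1564 · 676 · 2230 · 2246 · 121 ≡ 1148 (mod 2479).
Since 1148 ≠ 1, base 11 is a Fermat witness: 2479 is composite.

1148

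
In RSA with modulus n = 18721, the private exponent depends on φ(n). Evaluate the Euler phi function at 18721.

18432

Factor: 18721 = 97 · 193.
φ(18721) = (97−1) · (193−1) = 96 · 192 = 18432.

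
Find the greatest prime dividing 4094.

4094 = 2 · 2047
2047 = 23 · 89
89 is prime.
So 4094 = 2 · 23 · 89; the largest prime factor is 89.

89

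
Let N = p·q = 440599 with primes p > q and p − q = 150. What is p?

Since p = q + 150, we have 440599 = q(q + 150), so q² + 150q − 440599 = 0.
Discriminant: 150² + 4·440599 = 22500 + 1762396 = 1784896; √1784896 = 1336.
q = (−150 + 1336)/2 = 593, and p = q + 150 = 743.
Check: 593 · 743 = 440599.

743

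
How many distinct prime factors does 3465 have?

3465 = 3^2 · 385
385 = 5 · 77
77 = 7 · 11
3465 = 3^2 · 5 · 7 · 11, which has 4 distinct prime factors.

4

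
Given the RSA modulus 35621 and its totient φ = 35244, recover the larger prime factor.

φ(n) = (p−1)(q−1) = n − (p+q) + 1, so p + q = 35621 − 35244 + 1 = 378.
p and q are the roots of t² − 378t + 35621 = 0.
Discriminant: 378² − 4·35621 = 142884 − 142484 = 400; √400 = 20.
q = (378 − 20)/2 = 179, p = (378 + 20)/2 = 199.
Check: 179 · 199 = 35621.

199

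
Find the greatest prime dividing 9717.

9717 = 3 · 3239
3239 = 41 · 79
79 is prime.
So 9717 = 3 · 41 · 79; the largest prime factor is 79.

79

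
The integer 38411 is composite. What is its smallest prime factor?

71

38411 is odd.
Digit sum 17, not divisible by 3.
Ends in 1: not divisible by 5.
7: 38411 = 7·5487 + 2
11: 38411 = 11·3491 + 10
13: 38411 = 13·2954 + 9
17: 38411 = 17·2259 + 8
19: 38411 = 19·2021 + 12
23: 38411 = 23·1670 + 1
29: 38411 = 29·1324 + 15
31: 38411 = 31·1239 + 2
37: 38411 = 37·1038 + 5
41: 38411 = 41·936 + 35
43: 38411 = 43·893 + 12
47: 38411 = 47·817 + 12
53: 38411 = 53·724 + 39
59: 38411 = 59·651 + 2
61: 38411 = 61·629 + 42
67: 38411 = 67·573 + 20
71: 38411 = 71·541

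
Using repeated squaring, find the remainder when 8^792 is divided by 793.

729

8^1 ≡ 8 (mod 793)
8^2 ≡ 8^2 = 64 ≡ 64 (mod 793)
8^4 ≡ 64^2 = 4096 ≡ 131 (mod 793)
8^8 ≡ 131^2 = 17161 ≡ 508 (mod 793)
8^16 ≡ 508^2 = 258064 ≡ 339 (mod 793)
8^32 ≡ 339^2 = 114921 ≡ 729 (mod 793)
8^64 ≡ 729^2 = 531441 ≡ 131 (mod 793)
8^128 ≡ 131^2 = 17161 ≡ 508 (mod 793)
8^256 ≡ 508^2 = 258064 ≡ 339 (mod 793)
8^512 ≡ 339^2 = 114921 ≡ 729 (mod 793)
792 = 512 + 256 + 16 + 8 in binary powers of 2.
So 8^792 ≡ 729 · 339 · 339 · 508 ≡ 729 (mod 793).
Since 729 ≠ 1, base 8 is a Fermat witness: 793 is composite.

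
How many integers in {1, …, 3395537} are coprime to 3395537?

3326400

Factor: 3395537 = 113 · 151 · 199.
φ(3395537) = (113−1) · (151−1) · (199−1) = 112 · 150 · 198 = 3326400.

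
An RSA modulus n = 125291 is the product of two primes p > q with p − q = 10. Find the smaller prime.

349

Since p = q + 10, we have 125291 = q(q + 10), so q² + 10q − 125291 = 0.
Discriminant: 10² + 4·125291 = 100 + 501164 = 501264; √501264 = 708.
q = (−10 + 708)/2 = 349, and p = q + 10 = 359.
Check: 349 · 359 = 125291.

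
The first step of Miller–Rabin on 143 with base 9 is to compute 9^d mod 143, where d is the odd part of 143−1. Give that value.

42

143 − 1 = 142 = 2^1 · 71, so d = 71.
9^1 ≡ 9 (mod 143)
9^2 ≡ 9^2 = 81 ≡ 81 (mod 143)
9^4 ≡ 81^2 = 6561 ≡ 126 (mod 143)
9^8 ≡ 126^2 = 15876 ≡ 3 (mod 143)
9^16 ≡ 3^2 = 9 ≡ 9 (mod 143)
9^32 ≡ 9^2 = 81 ≡ 81 (mod 143)
9^64 ≡ 81^2 = 6561 ≡ 126 (mod 143)
71 = 64 + 4 + 2 + 1 in binary powers of 2.
So 9^71 ≡ 126 · 126 · 81 · 9 ≡ 42 (mod 143).
Squaring chain: 42; never reaches −1, so base 9 is a Miller–Rabin witness that 143 is composite.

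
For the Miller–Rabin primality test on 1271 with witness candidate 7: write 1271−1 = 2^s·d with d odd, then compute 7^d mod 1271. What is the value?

1271 − 1 = 1270 = 2^1 · 635, so d = 635.
7^1 ≡ 7 (mod 1271)
7^2 ≡ 7^2 = 49 ≡ 49 (mod 1271)
7^4 ≡ 49^2 = 2401 ≡ 1130 (mod 1271)
7^8 ≡ 1130^2 = 1276900 ≡ 816 (mod 1271)
7^16 ≡ 816^2 = 665856 ≡ 1123 (mod 1271)
7^32 ≡ 1123^2 = 1261129 ≡ 297 (mod 1271)
7^64 ≡ 297^2 = 88209 ≡ 510 (mod 1271)
7^128 ≡ 510^2 = 260100 ≡ 816 (mod 1271)
7^256 ≡ 816^2 = 665856 ≡ 1123 (mod 1271)
7^512 ≡ 1123^2 = 1261129 ≡ 297 (mod 1271)
635 = 512 + 64 + 32 + 16 + 8 + 2 + 1 in binary powers of 2.
So 7^635 ≡ 297 · 510 · 297 · 1123 · 816 · 49 · 7 ≡ 191 (mod 1271).
Squaring chain: 191; never reaches −1, so base 7 is a Miller–Rabin witness that 1271 is composite.

191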